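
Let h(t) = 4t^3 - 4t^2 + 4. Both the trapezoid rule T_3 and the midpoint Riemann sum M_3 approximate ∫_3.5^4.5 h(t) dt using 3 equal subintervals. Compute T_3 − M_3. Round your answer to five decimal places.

1.22222

T_3 ≈ 200.4814815.
M_3 ≈ 199.2592593.
T_3 − M_3 ≈ 1.22222.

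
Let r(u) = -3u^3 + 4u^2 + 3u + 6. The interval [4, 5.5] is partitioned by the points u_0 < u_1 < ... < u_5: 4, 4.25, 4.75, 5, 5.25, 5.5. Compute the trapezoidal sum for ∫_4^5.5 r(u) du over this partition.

-328.59765625

Subinterval widths: 0.25, 0.5, 0.25, 0.25, 0.25.
r(4) = -110, r(4.25) = -139.296875, r(4.75) = -211.015625, r(5) = -254, r(5.25) = -302.109375, r(5.5) = -355.625.
On each subinterval the trapezoid contributes (Δu_i/2)·[r(u_{i-1}) + r(u_i)].
Sum = -328.59765625.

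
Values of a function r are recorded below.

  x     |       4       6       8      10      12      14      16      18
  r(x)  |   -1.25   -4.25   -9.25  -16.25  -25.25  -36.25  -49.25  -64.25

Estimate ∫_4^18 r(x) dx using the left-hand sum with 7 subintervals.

-283.5

Δx = 2.
Sum = 2·[(-1.25) + (-4.25) + (-9.25) + (-16.25) + (-25.25) + (-36.25) + (-49.25)] = -283.5.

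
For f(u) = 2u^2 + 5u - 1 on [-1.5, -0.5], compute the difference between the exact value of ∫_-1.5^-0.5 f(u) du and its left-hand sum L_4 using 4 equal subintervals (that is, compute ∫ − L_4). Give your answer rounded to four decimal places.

0.1042

Exact integral: ∫_-1.5^-0.5 f(u) du ≈ -3.833333.
L_4 = -3.9375.
Error ≈ -3.833333 − (-3.9375) ≈ 0.1042.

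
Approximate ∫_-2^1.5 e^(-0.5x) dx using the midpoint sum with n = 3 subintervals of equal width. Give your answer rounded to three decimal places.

Δx = (1.5 − (-2))/3 = 7/6.
Midpoints: -17/12, -0.25, 11/12.
f(-17/12) ≈ 2.031, f(-0.25) ≈ 1.133, f(11/12) ≈ 0.632.
Sum = Δx · [f(-17/12) + f(-0.25) + f(11/12)].
Sum ≈ 4.429.

4.429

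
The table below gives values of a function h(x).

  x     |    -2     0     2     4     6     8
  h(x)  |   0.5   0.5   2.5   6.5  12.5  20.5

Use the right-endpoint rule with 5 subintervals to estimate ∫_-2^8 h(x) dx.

85

Δx = 2.
Sum = 2·[0.5 + 2.5 + 6.5 + 12.5 + 20.5] = 85.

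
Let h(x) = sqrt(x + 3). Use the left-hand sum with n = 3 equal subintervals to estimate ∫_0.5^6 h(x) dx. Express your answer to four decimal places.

12.5717

Δx = (6 − 0.5)/3 = 11/6.
Left endpoints: 0.5, 7/3, 25/6.
h(0.5) ≈ 1.8708, h(7/3) ≈ 2.3094, h(25/6) ≈ 2.6771.
Sum = Δx · [h(0.5) + h(7/3) + h(25/6)].
Sum ≈ 12.5717.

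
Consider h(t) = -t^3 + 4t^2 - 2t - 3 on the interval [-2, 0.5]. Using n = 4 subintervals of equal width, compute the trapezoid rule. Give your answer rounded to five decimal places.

Δt = (0.5 − (-2))/4 = 0.625.
h(-2) = 25, h(-1.375) = 5075/512, h(-0.75) = 1.171875, h(-0.125) = -1375/512, h(0.5) = -3.125.
T_4 = (Δt/2)·[h(t_0) + 2h(t_1) + 2h(t_2) + 2h(t_3) + h(t_4)].
Sum ≈ 12.08496.

12.08496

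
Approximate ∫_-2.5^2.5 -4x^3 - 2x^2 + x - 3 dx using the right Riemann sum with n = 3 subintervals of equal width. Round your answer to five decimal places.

Δx = (2.5 − (-2.5))/3 = 5/3.
Right endpoints: -5/6, 5/6, 2.5.
f(-5/6) = -157/54, f(5/6) = -317/54, f(2.5) = -75.5.
Sum = Δx · [f(-5/6) + f(5/6) + f(2.5)].
Sum ≈ -140.46296.

-140.46296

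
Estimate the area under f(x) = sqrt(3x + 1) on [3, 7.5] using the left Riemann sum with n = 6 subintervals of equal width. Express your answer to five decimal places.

17.64863

Δx = (7.5 − 3)/6 = 0.75.
Left endpoints: 3, 3.75, 4.5, 5.25, 6, 6.75.
f(3) ≈ 3.16228, f(3.75) ≈ 3.50000, f(4.5) ≈ 3.80789, f(5.25) ≈ 4.09268, f(6) ≈ 4.35890, f(6.75) ≈ 4.60977.
Sum = Δx · [f(3) + f(3.75) + f(4.5) + ...].
Sum ≈ 17.64863.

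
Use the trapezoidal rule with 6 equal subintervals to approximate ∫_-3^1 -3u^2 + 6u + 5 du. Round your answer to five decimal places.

-32.88889

Δu = (1 − (-3))/6 = 2/3.
f(-3) = -40, f(-7/3) = -76/3, f(-5/3) = -40/3, f(-1) = -4, f(-1/3) = 8/3, f(1/3) = 20/3, f(1) = 8.
T_6 = (Δu/2)·[f(u_0) + 2f(u_1) + ... + 2f(u_{5}) + f(u_6)].
Sum ≈ -32.88889.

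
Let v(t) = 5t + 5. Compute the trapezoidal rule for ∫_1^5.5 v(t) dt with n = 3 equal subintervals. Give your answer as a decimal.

Δt = (5.5 − 1)/3 = 1.5.
v(1) = 10, v(2.5) = 17.5, v(4) = 25, v(5.5) = 32.5.
T_3 = (Δt/2)·[v(t_0) + 2v(t_1) + 2v(t_2) + v(t_3)].
Sum = 95.625.

95.625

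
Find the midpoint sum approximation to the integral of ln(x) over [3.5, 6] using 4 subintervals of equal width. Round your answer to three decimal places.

3.868

Δx = (6 − 3.5)/4 = 0.625.
Midpoints: 3.8125, 4.4375, 5.0625, 5.6875.
f(3.8125) ≈ 1.338, f(4.4375) ≈ 1.490, f(5.0625) ≈ 1.622, f(5.6875) ≈ 1.738.
Sum = Δx · [f(3.8125) + f(4.4375) + f(5.0625) + f(5.6875)].
Sum ≈ 3.868.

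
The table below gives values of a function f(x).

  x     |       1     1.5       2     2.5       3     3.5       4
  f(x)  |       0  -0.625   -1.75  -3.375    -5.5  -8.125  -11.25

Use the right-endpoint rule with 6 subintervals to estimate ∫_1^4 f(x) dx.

-15.3125

Δx = 0.5.
Sum = 0.5·[(-0.625) + (-1.75) + (-3.375) + (-5.5) + (-8.125) + (-11.25)] = -15.3125.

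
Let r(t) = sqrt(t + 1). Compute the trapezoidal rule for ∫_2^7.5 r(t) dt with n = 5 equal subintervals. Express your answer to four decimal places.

13.0452

Δt = (7.5 − 2)/5 = 1.1.
r(2) ≈ 1.7321, r(3.1) ≈ 2.0248, r(4.2) ≈ 2.2804, r(5.3) ≈ 2.5100, r(6.4) ≈ 2.7203, r(7.5) ≈ 2.9155.
T_5 = (Δt/2)·[r(t_0) + 2r(t_1) + ... + 2r(t_{4}) + r(t_5)].
Sum ≈ 13.0452.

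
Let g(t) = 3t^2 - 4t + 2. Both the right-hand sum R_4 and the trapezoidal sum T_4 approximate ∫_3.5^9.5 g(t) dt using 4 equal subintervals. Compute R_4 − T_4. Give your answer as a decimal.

157.5

R_4 = 834.75.
T_4 = 677.25.
R_4 − T_4 = 157.5.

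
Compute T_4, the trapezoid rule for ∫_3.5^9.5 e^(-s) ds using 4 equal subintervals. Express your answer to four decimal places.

Δs = (9.5 − 3.5)/4 = 1.5.
f(3.5) ≈ 0.0302, f(5) ≈ 0.0067, f(6.5) ≈ 0.0015, f(8) ≈ 0.0003, f(9.5) ≈ 0.0001.
T_4 = (Δs/2)·[f(s_0) + 2f(s_1) + 2f(s_2) + 2f(s_3) + f(s_4)].
Sum ≈ 0.0356.

0.0356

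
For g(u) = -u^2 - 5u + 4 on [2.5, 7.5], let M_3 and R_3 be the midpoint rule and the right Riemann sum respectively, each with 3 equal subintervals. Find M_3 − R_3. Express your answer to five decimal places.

M_3 ≈ -239.2592593.
R_3 ≈ -305.2314815.
M_3 − R_3 ≈ 65.97222.

65.97222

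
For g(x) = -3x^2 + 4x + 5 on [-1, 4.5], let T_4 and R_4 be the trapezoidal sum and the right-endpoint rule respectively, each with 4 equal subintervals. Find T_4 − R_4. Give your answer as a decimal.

T_4 = -31.32421875.
R_4 = -55.90234375.
T_4 − R_4 = 24.578125.

24.578125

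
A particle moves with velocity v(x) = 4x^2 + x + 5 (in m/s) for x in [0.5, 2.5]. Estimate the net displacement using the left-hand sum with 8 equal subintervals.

Δx = (2.5 − 0.5)/8 = 0.25.
Left endpoints: 0.5, 0.75, 1, 1.25, 1.5, 1.75, 2, 2.25.
v(0.5) = 6.5, v(0.75) = 8, v(1) = 10, v(1.25) = 12.5, v(1.5) = 15.5, v(1.75) = 19, v(2) = 23, v(2.25) = 27.5.
Sum = Δx · [v(0.5) + v(0.75) + v(1) + ...].
Sum = 30.5.

30.5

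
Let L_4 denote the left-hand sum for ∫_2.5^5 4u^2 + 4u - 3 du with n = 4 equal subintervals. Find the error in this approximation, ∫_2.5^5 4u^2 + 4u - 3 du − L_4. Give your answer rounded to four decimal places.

25.9115

Exact integral: ∫_2.5^5 f(u) du ≈ 175.833333.
L_4 = 149.921875.
Error ≈ 175.833333 − 149.921875 ≈ 25.9115.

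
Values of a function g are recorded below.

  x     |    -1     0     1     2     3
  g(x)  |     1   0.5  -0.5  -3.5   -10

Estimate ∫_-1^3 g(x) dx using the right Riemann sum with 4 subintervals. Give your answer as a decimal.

Δx = 1.
Sum = 1·[0.5 + (-0.5) + (-3.5) + (-10)] = -13.5.

-13.5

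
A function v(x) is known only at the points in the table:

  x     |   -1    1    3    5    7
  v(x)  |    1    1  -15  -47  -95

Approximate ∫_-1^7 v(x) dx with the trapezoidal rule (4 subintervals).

Δx = 2.
T_4 = (2/2)·[1 + 2·1 + 2·(-15) + 2·(-47) + (-95)] = -216.

-216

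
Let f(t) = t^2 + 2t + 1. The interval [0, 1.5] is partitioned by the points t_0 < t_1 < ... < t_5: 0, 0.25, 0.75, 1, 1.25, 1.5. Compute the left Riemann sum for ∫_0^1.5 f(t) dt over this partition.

Subinterval widths: 0.25, 0.5, 0.25, 0.25, 0.25.
Left endpoints: 0, 0.25, 0.75, 1, 1.25.
f(0) = 1, f(0.25) = 1.5625, f(0.75) = 3.0625, f(1) = 4, f(1.25) = 5.0625.
Sum = Σ Δt_i · f(t_i).
Sum = 4.0625.

4.0625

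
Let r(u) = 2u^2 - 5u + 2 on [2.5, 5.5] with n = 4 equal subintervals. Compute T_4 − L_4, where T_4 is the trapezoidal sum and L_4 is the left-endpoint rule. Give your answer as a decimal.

T_4 = 47.0625.
L_4 = 34.6875.
T_4 − L_4 = 12.375.

12.375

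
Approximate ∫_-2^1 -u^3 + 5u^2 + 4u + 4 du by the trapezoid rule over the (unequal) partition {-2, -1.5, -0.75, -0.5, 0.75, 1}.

Subinterval widths: 0.5, 0.75, 0.25, 1.25, 0.25.
f(-2) = 24, f(-1.5) = 12.625, f(-0.75) = 4.234375, f(-0.5) = 3.375, f(0.75) = 9.390625, f(1) = 12.
On each subinterval the trapezoid contributes (Δu_i/2)·[f(u_{i-1}) + f(u_i)].
Sum = 27.08203125.

27.08203125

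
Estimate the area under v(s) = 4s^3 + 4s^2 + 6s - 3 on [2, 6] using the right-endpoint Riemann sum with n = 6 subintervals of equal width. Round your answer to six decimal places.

1984.740741

Δs = (6 − 2)/6 = 2/3.
Right endpoints: 8/3, 10/3, 4, 14/3, 16/3, 6.
v(8/3) = 3167/27, v(10/3) = 5659/27, v(4) = 341, v(14/3) = 14003/27, v(16/3) = 20239/27, v(6) = 1041.
Sum = Δs · [v(8/3) + v(10/3) + v(4) + ...].
Sum ≈ 1984.740741.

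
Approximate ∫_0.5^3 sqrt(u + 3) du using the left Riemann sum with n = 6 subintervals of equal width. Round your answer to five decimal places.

Δu = (3 − 0.5)/6 = 5/12.
Left endpoints: 0.5, 11/12, 4/3, 1.75, 13/6, 31/12.
f(0.5) ≈ 1.87083, f(11/12) ≈ 1.97906, f(4/3) ≈ 2.08167, f(1.75) ≈ 2.17945, f(13/6) ≈ 2.27303, f(31/12) ≈ 2.36291.
Sum = Δu · [f(0.5) + f(11/12) + f(4/3) + ...].
Sum ≈ 5.31122.

5.31122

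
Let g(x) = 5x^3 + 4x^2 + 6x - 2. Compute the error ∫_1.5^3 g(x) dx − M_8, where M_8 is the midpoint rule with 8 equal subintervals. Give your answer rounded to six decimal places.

0.165894

Exact integral: ∫_1.5^3 g(x) dx = 143.671875.
M_8 ≈ 143.50598145.
Error ≈ 143.671875 − 143.50598145 ≈ 0.165894.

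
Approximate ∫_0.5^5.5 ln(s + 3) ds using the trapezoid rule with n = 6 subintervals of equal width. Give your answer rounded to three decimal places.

8.796

Δs = (5.5 − 0.5)/6 = 5/6.
f(0.5) ≈ 1.253, f(4/3) ≈ 1.466, f(13/6) ≈ 1.642, f(3) ≈ 1.792, f(23/6) ≈ 1.922, f(14/3) ≈ 2.037, f(5.5) ≈ 2.140.
T_6 = (Δs/2)·[f(s_0) + 2f(s_1) + ... + 2f(s_{5}) + f(s_6)].
Sum ≈ 8.796.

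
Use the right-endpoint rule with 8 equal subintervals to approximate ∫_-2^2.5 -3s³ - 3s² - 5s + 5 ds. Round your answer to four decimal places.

-53.4529

Δs = (2.5 − (-2))/8 = 0.5625.
Right endpoints: -1.4375, -0.875, -0.3125, 0.25, 0.8125, 1.375, 1.9375, 2.5.
f(-1.4375) = 61029/4096, f(-0.875) = 4653/512, f(-0.3125) = 26055/4096, f(0.25) = 3.515625, f(0.8125) = -10863/4096, f(1.375) = -7857/512, f(1.9375) = -154701/4096, f(2.5) = -73.125.
Sum = Δs · [f(-1.4375) + f(-0.875) + f(-0.3125) + ...].
Sum ≈ -53.4529.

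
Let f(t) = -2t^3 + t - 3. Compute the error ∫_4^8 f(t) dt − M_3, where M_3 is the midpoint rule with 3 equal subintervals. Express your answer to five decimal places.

-21.33333

Exact integral: ∫_4^8 f(t) dt = -1908.
M_3 ≈ -1886.6666667.
Error ≈ -1908 − (-1886.6666667) ≈ -21.33333.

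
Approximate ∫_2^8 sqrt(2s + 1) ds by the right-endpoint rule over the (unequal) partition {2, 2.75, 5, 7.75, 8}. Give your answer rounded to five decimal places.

Subinterval widths: 0.75, 2.25, 2.75, 0.25.
Right endpoints: 2.75, 5, 7.75, 8.
f(2.75) ≈ 2.54951, f(5) ≈ 3.31662, f(7.75) ≈ 4.06202, f(8) ≈ 4.12311.
Sum = Σ Δs_i · f(s_i).
Sum ≈ 21.57587.

21.57587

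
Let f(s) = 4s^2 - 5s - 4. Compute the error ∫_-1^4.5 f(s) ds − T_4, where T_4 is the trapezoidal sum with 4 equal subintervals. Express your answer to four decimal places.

-6.9323

Exact integral: ∫_-1^4.5 f(s) ds ≈ 52.708333.
T_4 = 59.640625.
Error ≈ 52.708333 − 59.640625 ≈ -6.9323.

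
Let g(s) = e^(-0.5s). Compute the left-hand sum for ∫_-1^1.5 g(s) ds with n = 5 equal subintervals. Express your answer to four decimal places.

Δs = (1.5 − (-1))/5 = 0.5.
Left endpoints: -1, -0.5, 0, 0.5, 1.
g(-1) ≈ 1.6487, g(-0.5) ≈ 1.2840, g(0) ≈ 1.0000, g(0.5) ≈ 0.7788, g(1) ≈ 0.6065.
Sum = Δs · [g(-1) + g(-0.5) + g(0) + g(0.5) + g(1)].
Sum ≈ 2.6590.

2.6590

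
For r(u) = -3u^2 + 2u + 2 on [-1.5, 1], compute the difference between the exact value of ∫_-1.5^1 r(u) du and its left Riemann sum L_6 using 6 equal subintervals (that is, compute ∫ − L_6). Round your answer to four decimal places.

Exact integral: ∫_-1.5^1 r(u) du = -0.625.
L_6 ≈ -2.664931.
Error ≈ -0.625 − (-2.664931) ≈ 2.0399.

2.0399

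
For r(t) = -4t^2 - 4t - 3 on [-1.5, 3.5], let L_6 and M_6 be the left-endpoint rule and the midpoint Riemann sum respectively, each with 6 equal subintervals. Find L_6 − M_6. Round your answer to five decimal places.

L_6 ≈ -73.9814815.
M_6 ≈ -95.5092593.
L_6 − M_6 ≈ 21.52778.

21.52778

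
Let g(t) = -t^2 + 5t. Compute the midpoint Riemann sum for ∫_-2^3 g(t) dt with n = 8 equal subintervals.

Δt = (3 − (-2))/8 = 0.625.
Midpoints: -1.6875, -1.0625, -0.4375, 0.1875, 0.8125, 1.4375, 2.0625, 2.6875.
g(-1.6875) = -11.28515625, g(-1.0625) = -6.44140625, g(-0.4375) = -2.37890625, g(0.1875) = 0.90234375, g(0.8125) = 3.40234375, g(1.4375) = 5.12109375, g(2.0625) = 6.05859375, g(2.6875) = 6.21484375.
Sum = Δt · [g(-1.6875) + g(-1.0625) + g(-0.4375) + ...].
Sum = 0.99609375.

0.99609375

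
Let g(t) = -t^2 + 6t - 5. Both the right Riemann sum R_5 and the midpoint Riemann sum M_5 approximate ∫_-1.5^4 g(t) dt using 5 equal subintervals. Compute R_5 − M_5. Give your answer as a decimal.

R_5 = 0.77.
M_5 = -8.15375.
R_5 − M_5 = 8.92375.

8.92375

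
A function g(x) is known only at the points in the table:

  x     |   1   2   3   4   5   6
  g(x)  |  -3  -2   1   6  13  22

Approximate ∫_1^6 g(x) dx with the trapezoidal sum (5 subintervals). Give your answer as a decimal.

Δx = 1.
T_5 = (1/2)·[(-3) + 2·(-2) + 2·1 + 2·6 + 2·13 + 22] = 27.5.

27.5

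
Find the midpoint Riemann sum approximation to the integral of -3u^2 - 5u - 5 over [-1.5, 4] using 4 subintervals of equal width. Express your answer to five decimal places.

-126.65039

Δu = (4 − (-1.5))/4 = 1.375.
Midpoints: -0.8125, 0.5625, 1.9375, 3.3125.
f(-0.8125) = -2.91796875, f(0.5625) = -8.76171875, f(1.9375) = -25.94921875, f(3.3125) = -54.48046875.
Sum = Δu · [f(-0.8125) + f(0.5625) + f(1.9375) + f(3.3125)].
Sum ≈ -126.65039.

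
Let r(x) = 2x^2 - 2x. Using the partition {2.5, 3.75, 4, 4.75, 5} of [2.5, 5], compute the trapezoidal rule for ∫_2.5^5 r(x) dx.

Subinterval widths: 1.25, 0.25, 0.75, 0.25.
r(2.5) = 7.5, r(3.75) = 20.625, r(4) = 24, r(4.75) = 35.625, r(5) = 40.
On each subinterval the trapezoid contributes (Δx_i/2)·[r(x_{i-1}) + r(x_i)].
Sum = 54.96875.

54.96875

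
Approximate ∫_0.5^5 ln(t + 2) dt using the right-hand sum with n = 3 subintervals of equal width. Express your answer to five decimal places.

Δt = (5 − 0.5)/3 = 1.5.
Right endpoints: 2, 3.5, 5.
f(2) ≈ 1.38629, f(3.5) ≈ 1.70475, f(5) ≈ 1.94591.
Sum = Δt · [f(2) + f(3.5) + f(5)].
Sum ≈ 7.55543.

7.55543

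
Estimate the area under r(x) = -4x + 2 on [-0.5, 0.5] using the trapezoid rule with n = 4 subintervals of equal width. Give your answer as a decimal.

Δx = (0.5 − (-0.5))/4 = 0.25.
r(-0.5) = 4, r(-0.25) = 3, r(0) = 2, r(0.25) = 1, r(0.5) = 0.
T_4 = (Δx/2)·[r(x_0) + 2r(x_1) + 2r(x_2) + 2r(x_3) + r(x_4)].
Sum = 2.

2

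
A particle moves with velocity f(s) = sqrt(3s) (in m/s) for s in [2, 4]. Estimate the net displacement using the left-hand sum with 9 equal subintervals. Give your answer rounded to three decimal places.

Δs = (4 − 2)/9 = 2/9.
Left endpoints: 2, 20/9, 22/9, 8/3, 26/9, 28/9, 10/3, 32/9, 34/9.
f(2) ≈ 2.449, f(20/9) ≈ 2.582, f(22/9) ≈ 2.708, f(8/3) ≈ 2.828, f(26/9) ≈ 2.944, f(28/9) ≈ 3.055, f(10/3) ≈ 3.162, f(32/9) ≈ 3.266, f(34/9) ≈ 3.367.
Sum = Δs · [f(2) + f(20/9) + f(22/9) + ...].
Sum ≈ 5.858.

5.858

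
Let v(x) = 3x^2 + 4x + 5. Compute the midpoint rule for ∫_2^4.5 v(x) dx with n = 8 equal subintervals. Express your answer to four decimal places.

Δx = (4.5 − 2)/8 = 0.3125.
Midpoints: 2.15625, 2.46875, 2.78125, 3.09375, 3.40625, 3.71875, 4.03125, 4.34375.
v(2.15625) = 28235/1024, v(2.46875) = 33955/1024, v(2.78125) = 40275/1024, v(3.09375) = 47195/1024, v(3.40625) = 54715/1024, v(3.71875) = 62835/1024, v(4.03125) = 71555/1024, v(4.34375) = 80875/1024.
Sum = Δx · [v(2.15625) + v(2.46875) + v(2.78125) + ...].
Sum ≈ 128.0640.

128.0640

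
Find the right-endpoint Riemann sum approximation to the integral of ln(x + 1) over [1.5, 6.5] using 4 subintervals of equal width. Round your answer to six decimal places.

8.473348

Δx = (6.5 − 1.5)/4 = 1.25.
Right endpoints: 2.75, 4, 5.25, 6.5.
f(2.75) ≈ 1.321756, f(4) ≈ 1.609438, f(5.25) ≈ 1.832581, f(6.5) ≈ 2.014903.
Sum = Δx · [f(2.75) + f(4) + f(5.25) + f(6.5)].
Sum ≈ 8.473348.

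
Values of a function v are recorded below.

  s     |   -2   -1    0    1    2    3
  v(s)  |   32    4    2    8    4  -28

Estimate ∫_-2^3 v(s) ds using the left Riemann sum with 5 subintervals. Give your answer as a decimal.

50

Δs = 1.
Sum = 1·[32 + 4 + 2 + 8 + 4] = 50.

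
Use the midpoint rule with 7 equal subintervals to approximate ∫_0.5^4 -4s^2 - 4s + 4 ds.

Δs = (4 − 0.5)/7 = 0.5.
Midpoints: 0.75, 1.25, 1.75, 2.25, 2.75, 3.25, 3.75.
f(0.75) = -1.25, f(1.25) = -7.25, f(1.75) = -15.25, f(2.25) = -25.25, f(2.75) = -37.25, f(3.25) = -51.25, f(3.75) = -67.25.
Sum = Δs · [f(0.75) + f(1.25) + f(1.75) + ...].
Sum = -102.375.

-102.375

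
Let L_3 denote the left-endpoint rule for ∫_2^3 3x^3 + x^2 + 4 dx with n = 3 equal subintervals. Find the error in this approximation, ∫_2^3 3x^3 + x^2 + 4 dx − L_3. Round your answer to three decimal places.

9.898

Exact integral: ∫_2^3 f(x) dx ≈ 59.08333.
L_3 ≈ 49.18519.
Error ≈ 59.08333 − 49.18519 ≈ 9.898.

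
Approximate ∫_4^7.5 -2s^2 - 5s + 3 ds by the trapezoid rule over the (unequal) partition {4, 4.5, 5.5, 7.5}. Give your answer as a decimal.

Subinterval widths: 0.5, 1, 2.
f(4) = -49, f(4.5) = -60, f(5.5) = -85, f(7.5) = -147.
On each subinterval the trapezoid contributes (Δs_i/2)·[f(s_{i-1}) + f(s_i)].
Sum = -331.75.

-331.75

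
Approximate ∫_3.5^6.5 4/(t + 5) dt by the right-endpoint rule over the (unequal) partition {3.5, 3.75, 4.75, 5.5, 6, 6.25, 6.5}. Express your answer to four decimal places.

Subinterval widths: 0.25, 1, 0.75, 0.5, 0.25, 0.25.
Right endpoints: 3.75, 4.75, 5.5, 6, 6.25, 6.5.
f(3.75) = 16/35, f(4.75) = 16/39, f(5.5) = 8/21, f(6) = 4/11, f(6.25) = 16/45, f(6.5) = 8/23.
Sum = Σ Δt_i · f(t_i).
Sum ≈ 1.1679.

1.1679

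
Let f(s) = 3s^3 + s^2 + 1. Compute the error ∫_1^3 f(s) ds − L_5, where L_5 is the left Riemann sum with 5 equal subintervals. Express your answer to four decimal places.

16.1867

Exact integral: ∫_1^3 f(s) ds ≈ 70.666667.
L_5 = 54.48.
Error ≈ 70.666667 − 54.48 ≈ 16.1867.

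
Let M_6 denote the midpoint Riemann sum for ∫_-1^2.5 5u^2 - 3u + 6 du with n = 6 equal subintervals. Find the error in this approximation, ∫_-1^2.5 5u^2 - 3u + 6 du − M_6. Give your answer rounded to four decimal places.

Exact integral: ∫_-1^2.5 f(u) du ≈ 40.833333.
M_6 ≈ 40.337095.
Error ≈ 40.833333 − 40.337095 ≈ 0.4962.

0.4962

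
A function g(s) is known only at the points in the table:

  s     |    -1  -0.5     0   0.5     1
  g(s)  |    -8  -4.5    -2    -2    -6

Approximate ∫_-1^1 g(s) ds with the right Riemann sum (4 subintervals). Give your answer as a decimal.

Δs = 0.5.
Sum = 0.5·[(-4.5) + (-2) + (-2) + (-6)] = -7.25.

-7.25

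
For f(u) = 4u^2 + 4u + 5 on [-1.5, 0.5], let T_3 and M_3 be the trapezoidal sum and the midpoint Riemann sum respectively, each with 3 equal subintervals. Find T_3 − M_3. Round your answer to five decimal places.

0.88889

T_3 ≈ 11.2592593.
M_3 ≈ 10.3703704.
T_3 − M_3 ≈ 0.88889.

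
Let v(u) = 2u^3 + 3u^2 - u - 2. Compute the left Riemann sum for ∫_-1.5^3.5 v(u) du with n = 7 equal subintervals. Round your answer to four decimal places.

65.6122

Δu = (3.5 − (-1.5))/7 = 5/7.
Left endpoints: -1.5, -11/14, -1/14, 9/14, 19/14, 29/14, 39/14.
v(-1.5) = -0.5, v(-11/14) = -114/343, v(-1/14) = -1313/686, v(9/14) = -299/343, v(19/14) = 4917/686, v(29/14) = 9116/343, v(39/14) = 42347/686.
Sum = Δu · [v(-1.5) + v(-11/14) + v(-1/14) + ...].
Sum ≈ 65.6122.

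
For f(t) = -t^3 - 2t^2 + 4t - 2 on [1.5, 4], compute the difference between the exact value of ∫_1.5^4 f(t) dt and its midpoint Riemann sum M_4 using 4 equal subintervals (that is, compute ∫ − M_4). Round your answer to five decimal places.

Exact integral: ∫_1.5^4 f(t) dt ≈ -80.6510417.
M_4 ≈ -79.8168945.
Error ≈ -80.6510417 − (-79.8168945) ≈ -0.83415.

-0.83415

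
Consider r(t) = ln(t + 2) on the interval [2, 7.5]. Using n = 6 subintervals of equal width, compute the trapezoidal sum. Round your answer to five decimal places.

10.33199

Δt = (7.5 − 2)/6 = 11/12.
r(2) ≈ 1.38629, r(35/12) ≈ 1.59263, r(23/6) ≈ 1.76359, r(4.75) ≈ 1.90954, r(17/3) ≈ 2.03688, r(79/12) ≈ 2.14982, r(7.5) ≈ 2.25129.
T_6 = (Δt/2)·[r(t_0) + 2r(t_1) + ... + 2r(t_{5}) + r(t_6)].
Sum ≈ 10.33199.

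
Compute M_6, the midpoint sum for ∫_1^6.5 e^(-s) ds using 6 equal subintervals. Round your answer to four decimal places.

Δs = (6.5 − 1)/6 = 11/12.
Midpoints: 35/24, 2.375, 79/24, 101/24, 5.125, 145/24.
f(35/24) ≈ 0.2326, f(2.375) ≈ 0.0930, f(79/24) ≈ 0.0372, f(101/24) ≈ 0.0149, f(5.125) ≈ 0.0059, f(145/24) ≈ 0.0024.
Sum = Δs · [f(35/24) + f(2.375) + f(79/24) + ...].
Sum ≈ 0.3539.

0.3539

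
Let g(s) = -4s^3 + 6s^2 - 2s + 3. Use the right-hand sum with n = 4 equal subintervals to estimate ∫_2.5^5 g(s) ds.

Δs = (5 − 2.5)/4 = 0.625.
Right endpoints: 3.125, 3.75, 4.375, 5.
g(3.125) = -66.7265625, g(3.75) = -131.0625, g(4.375) = -225.8671875, g(5) = -357.
Sum = Δs · [g(3.125) + g(3.75) + g(4.375) + g(5)].
Sum = -487.91015625.

-487.91015625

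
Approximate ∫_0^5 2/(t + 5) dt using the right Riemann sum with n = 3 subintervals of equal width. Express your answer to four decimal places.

1.2333

Δt = (5 − 0)/3 = 5/3.
Right endpoints: 5/3, 10/3, 5.
f(5/3) = 0.3, f(10/3) = 0.24, f(5) = 0.2.
Sum = Δt · [f(5/3) + f(10/3) + f(5)].
Sum ≈ 1.2333.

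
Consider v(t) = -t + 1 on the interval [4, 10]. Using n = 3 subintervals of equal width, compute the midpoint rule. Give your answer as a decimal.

Δt = (10 − 4)/3 = 2.
Midpoints: 5, 7, 9.
v(5) = -4, v(7) = -6, v(9) = -8.
Sum = Δt · [v(5) + v(7) + v(9)].
Sum = -36.

-36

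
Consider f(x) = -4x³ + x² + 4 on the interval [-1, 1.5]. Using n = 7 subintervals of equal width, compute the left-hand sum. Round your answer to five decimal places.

10.19133

Δx = (1.5 − (-1))/7 = 5/14.
Left endpoints: -1, -9/14, -2/7, 1/14, 3/7, 11/14, 8/7.
f(-1) = 9, f(-9/14) = 7513/1372, f(-2/7) = 1432/343, f(1/14) = 5493/1372, f(3/7) = 1327/343, f(11/14) = 3673/1372, f(8/7) = -228/343.
Sum = Δx · [f(-1) + f(-9/14) + f(-2/7) + ...].
Sum ≈ 10.19133.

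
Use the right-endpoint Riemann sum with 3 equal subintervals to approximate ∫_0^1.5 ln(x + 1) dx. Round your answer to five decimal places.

Δx = (1.5 − 0)/3 = 0.5.
Right endpoints: 0.5, 1, 1.5.
f(0.5) ≈ 0.40547, f(1) ≈ 0.69315, f(1.5) ≈ 0.91629.
Sum = Δx · [f(0.5) + f(1) + f(1.5)].
Sum ≈ 1.00745.

1.00745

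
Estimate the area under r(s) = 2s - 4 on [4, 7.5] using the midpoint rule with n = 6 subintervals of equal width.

26.25

Δs = (7.5 − 4)/6 = 7/12.
Midpoints: 103/24, 4.875, 131/24, 145/24, 6.625, 173/24.
r(103/24) = 55/12, r(4.875) = 5.75, r(131/24) = 83/12, r(145/24) = 97/12, r(6.625) = 9.25, r(173/24) = 125/12.
Sum = Δs · [r(103/24) + r(4.875) + r(131/24) + ...].
Sum = 26.25.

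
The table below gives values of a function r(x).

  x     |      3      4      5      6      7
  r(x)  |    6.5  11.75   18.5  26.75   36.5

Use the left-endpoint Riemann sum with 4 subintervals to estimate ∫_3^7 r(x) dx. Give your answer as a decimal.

Δx = 1.
Sum = 1·[6.5 + 11.75 + 18.5 + 26.75] = 63.5.

63.5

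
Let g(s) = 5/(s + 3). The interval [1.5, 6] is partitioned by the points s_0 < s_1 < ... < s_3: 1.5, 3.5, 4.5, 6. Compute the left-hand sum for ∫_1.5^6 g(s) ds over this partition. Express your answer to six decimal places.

3.991453

Subinterval widths: 2, 1, 1.5.
Left endpoints: 1.5, 3.5, 4.5.
g(1.5) = 10/9, g(3.5) = 10/13, g(4.5) = 2/3.
Sum = Σ Δs_i · g(s_i).
Sum ≈ 3.991453.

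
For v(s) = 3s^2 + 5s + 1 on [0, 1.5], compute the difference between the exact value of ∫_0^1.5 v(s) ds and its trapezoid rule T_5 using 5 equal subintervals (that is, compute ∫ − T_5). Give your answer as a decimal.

Exact integral: ∫_0^1.5 v(s) ds = 10.5.
T_5 = 10.5675.
Error = 10.5 − 10.5675 = -0.0675.

-0.0675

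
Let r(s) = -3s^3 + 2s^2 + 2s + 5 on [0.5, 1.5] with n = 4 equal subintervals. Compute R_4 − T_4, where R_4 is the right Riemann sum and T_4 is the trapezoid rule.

-0.46875

R_4 = 4.875.
T_4 = 5.34375.
R_4 − T_4 = -0.46875.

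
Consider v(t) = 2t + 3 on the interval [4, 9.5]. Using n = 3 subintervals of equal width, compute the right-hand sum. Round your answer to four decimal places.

100.8333

Δt = (9.5 − 4)/3 = 11/6.
Right endpoints: 35/6, 23/3, 9.5.
v(35/6) = 44/3, v(23/3) = 55/3, v(9.5) = 22.
Sum = Δt · [v(35/6) + v(23/3) + v(9.5)].
Sum ≈ 100.8333.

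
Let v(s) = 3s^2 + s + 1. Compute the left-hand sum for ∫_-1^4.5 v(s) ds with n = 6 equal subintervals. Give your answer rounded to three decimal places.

80.571

Δs = (4.5 − (-1))/6 = 11/12.
Left endpoints: -1, -1/12, 5/6, 1.75, 8/3, 43/12.
v(-1) = 3, v(-1/12) = 0.9375, v(5/6) = 47/12, v(1.75) = 11.9375, v(8/3) = 25, v(43/12) = 2069/48.
Sum = Δs · [v(-1) + v(-1/12) + v(5/6) + ...].
Sum ≈ 80.571.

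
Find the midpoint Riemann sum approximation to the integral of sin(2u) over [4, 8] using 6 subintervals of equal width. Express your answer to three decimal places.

0.438

Δu = (8 − 4)/6 = 2/3.
Midpoints: 13/3, 5, 17/3, 19/3, 7, 23/3.
f(13/3) ≈ 0.688, f(5) ≈ -0.544, f(17/3) ≈ -0.943, f(19/3) ≈ 0.100, f(7) ≈ 0.991, f(23/3) ≈ 0.366.
Sum = Δu · [f(13/3) + f(5) + f(17/3) + ...].
Sum ≈ 0.438.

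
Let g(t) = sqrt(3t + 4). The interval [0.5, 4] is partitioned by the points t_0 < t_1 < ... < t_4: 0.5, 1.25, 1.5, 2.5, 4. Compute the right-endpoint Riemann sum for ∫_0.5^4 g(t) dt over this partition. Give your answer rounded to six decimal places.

Subinterval widths: 0.75, 0.25, 1, 1.5.
Right endpoints: 1.25, 1.5, 2.5, 4.
g(1.25) ≈ 2.783882, g(1.5) ≈ 2.915476, g(2.5) ≈ 3.391165, g(4) ≈ 4.000000.
Sum = Σ Δt_i · g(t_i).
Sum ≈ 12.207946.

12.207946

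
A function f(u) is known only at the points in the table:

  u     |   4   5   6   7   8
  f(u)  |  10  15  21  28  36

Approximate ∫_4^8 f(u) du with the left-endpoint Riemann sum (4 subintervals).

Δu = 1.
Sum = 1·[10 + 15 + 21 + 28] = 74.

74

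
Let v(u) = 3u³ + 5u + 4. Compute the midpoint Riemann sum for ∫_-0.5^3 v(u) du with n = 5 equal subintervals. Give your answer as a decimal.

Δu = (3 − (-0.5))/5 = 0.7.
Midpoints: -0.15, 0.55, 1.25, 1.95, 2.65.
v(-0.15) = 3.239875, v(0.55) = 7.249125, v(1.25) = 16.109375, v(1.95) = 35.994625, v(2.65) = 73.078875.
Sum = Δu · [v(-0.15) + v(0.55) + v(1.25) + v(1.95) + v(2.65)].
Sum = 94.9703125.

94.9703125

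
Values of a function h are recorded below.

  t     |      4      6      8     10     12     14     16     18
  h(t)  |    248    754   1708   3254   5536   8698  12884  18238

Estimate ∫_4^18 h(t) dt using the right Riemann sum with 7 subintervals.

Δt = 2.
Sum = 2·[754 + 1708 + 3254 + 5536 + 8698 + 12884 + 18238] = 102144.

102144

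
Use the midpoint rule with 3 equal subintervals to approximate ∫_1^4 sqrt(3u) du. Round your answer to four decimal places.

8.1003

Δu = (4 − 1)/3 = 1.
Midpoints: 1.5, 2.5, 3.5.
f(1.5) ≈ 2.1213, f(2.5) ≈ 2.7386, f(3.5) ≈ 3.2404.
Sum = Δu · [f(1.5) + f(2.5) + f(3.5)].
Sum ≈ 8.1003.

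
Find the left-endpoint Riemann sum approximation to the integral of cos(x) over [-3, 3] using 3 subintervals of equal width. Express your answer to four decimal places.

Δx = (3 − (-3))/3 = 2.
Left endpoints: -3, -1, 1.
f(-3) ≈ -0.9900, f(-1) ≈ 0.5403, f(1) ≈ 0.5403.
Sum = Δx · [f(-3) + f(-1) + f(1)].
Sum ≈ 0.1812.

0.1812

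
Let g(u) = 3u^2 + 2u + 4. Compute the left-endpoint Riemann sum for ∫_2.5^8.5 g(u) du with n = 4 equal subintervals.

Δu = (8.5 − 2.5)/4 = 1.5.
Left endpoints: 2.5, 4, 5.5, 7.
g(2.5) = 27.75, g(4) = 60, g(5.5) = 105.75, g(7) = 165.
Sum = Δu · [g(2.5) + g(4) + g(5.5) + g(7)].
Sum = 537.75.

537.75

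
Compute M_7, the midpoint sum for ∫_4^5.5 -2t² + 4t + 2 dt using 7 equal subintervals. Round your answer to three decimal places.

-36.739

Δt = (5.5 − 4)/7 = 3/14.
Midpoints: 115/28, 121/28, 127/28, 4.75, 139/28, 145/28, 151/28.
f(115/28) = -6001/392, f(121/28) = -7081/392, f(127/28) = -8233/392, f(4.75) = -24.125, f(139/28) = -10753/392, f(145/28) = -12121/392, f(151/28) = -13561/392.
Sum = Δt · [f(115/28) + f(121/28) + f(127/28) + ...].
Sum ≈ -36.739.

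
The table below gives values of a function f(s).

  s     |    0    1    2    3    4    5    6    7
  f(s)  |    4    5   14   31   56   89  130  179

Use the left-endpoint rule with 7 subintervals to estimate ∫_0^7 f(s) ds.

329

Δs = 1.
Sum = 1·[4 + 5 + 14 + 31 + 56 + 89 + 130] = 329.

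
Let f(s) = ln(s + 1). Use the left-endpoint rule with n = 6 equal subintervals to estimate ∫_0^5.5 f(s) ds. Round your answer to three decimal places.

5.751

Δs = (5.5 − 0)/6 = 11/12.
Left endpoints: 0, 11/12, 11/6, 2.75, 11/3, 55/12.
f(0) ≈ 0.000, f(11/12) ≈ 0.651, f(11/6) ≈ 1.041, f(2.75) ≈ 1.322, f(11/3) ≈ 1.540, f(55/12) ≈ 1.720.
Sum = Δs · [f(0) + f(11/12) + f(11/6) + ...].
Sum ≈ 5.751.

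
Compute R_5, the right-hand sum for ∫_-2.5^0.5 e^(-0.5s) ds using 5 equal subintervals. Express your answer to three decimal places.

Δs = (0.5 − (-2.5))/5 = 0.6.
Right endpoints: -1.9, -1.3, -0.7, -0.1, 0.5.
f(-1.9) ≈ 2.586, f(-1.3) ≈ 1.916, f(-0.7) ≈ 1.419, f(-0.1) ≈ 1.051, f(0.5) ≈ 0.779.
Sum = Δs · [f(-1.9) + f(-1.3) + f(-0.7) + f(-0.1) + f(0.5)].
Sum ≈ 4.650.

4.650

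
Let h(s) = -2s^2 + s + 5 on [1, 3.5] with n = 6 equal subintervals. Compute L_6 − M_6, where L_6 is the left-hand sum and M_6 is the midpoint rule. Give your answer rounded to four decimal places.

3.9497

L_6 ≈ -5.769676.
M_6 ≈ -9.719329.
L_6 − M_6 ≈ 3.9497.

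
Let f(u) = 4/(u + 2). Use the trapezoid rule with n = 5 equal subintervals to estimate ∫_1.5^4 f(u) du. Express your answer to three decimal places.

Δu = (4 − 1.5)/5 = 0.5.
f(1.5) = 8/7, f(2) = 1, f(2.5) = 8/9, f(3) = 0.8, f(3.5) = 8/11, f(4) = 2/3.
T_5 = (Δu/2)·[f(u_0) + 2f(u_1) + ... + 2f(u_{4}) + f(u_5)].
Sum ≈ 2.160.

2.160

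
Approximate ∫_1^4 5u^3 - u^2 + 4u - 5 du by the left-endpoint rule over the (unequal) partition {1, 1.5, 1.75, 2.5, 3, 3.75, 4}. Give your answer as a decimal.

Subinterval widths: 0.5, 0.25, 0.75, 0.5, 0.75, 0.25.
Left endpoints: 1, 1.5, 1.75, 2.5, 3, 3.75.
f(1) = 3, f(1.5) = 15.625, f(1.75) = 25.734375, f(2.5) = 76.875, f(3) = 133, f(3.75) = 259.609375.
Sum = Σ Δu_i · f(u_i).
Sum = 227.796875.

227.796875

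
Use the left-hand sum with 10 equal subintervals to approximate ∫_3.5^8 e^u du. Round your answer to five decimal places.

Δu = (8 − 3.5)/10 = 0.45.
Left endpoints: 3.5, 3.95, 4.4, 4.85, 5.3, 5.75, 6.2, 6.65, 7.1, 7.55.
f(3.5) ≈ 33.11545, f(3.95) ≈ 51.93537, f(4.4) ≈ 81.45087, f(4.85) ≈ 127.74039, f(5.3) ≈ 200.33681, f(5.75) ≈ 314.19066, f(6.2) ≈ 492.74904, f(6.65) ≈ 772.78433, f(7.1) ≈ 1211.96707, f(7.55) ≈ 1900.74273.
Sum = Δu · [f(3.5) + f(3.95) + f(4.4) + ...].
Sum ≈ 2334.15572.

2334.15572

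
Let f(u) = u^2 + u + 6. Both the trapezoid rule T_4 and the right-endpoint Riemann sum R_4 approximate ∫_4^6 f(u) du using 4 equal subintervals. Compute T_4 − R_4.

T_4 = 72.75.
R_4 = 78.25.
T_4 − R_4 = -5.5.

-5.5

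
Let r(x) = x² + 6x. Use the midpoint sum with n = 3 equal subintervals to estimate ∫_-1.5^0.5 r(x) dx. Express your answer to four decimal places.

Δx = (0.5 − (-1.5))/3 = 2/3.
Midpoints: -7/6, -0.5, 1/6.
r(-7/6) = -203/36, r(-0.5) = -2.75, r(1/6) = 37/36.
Sum = Δx · [r(-7/6) + r(-0.5) + r(1/6)].
Sum ≈ -4.9074.

-4.9074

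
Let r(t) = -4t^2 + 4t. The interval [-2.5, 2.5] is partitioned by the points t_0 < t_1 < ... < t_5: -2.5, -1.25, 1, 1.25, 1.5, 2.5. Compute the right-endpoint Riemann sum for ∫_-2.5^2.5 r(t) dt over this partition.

-30.125

Subinterval widths: 1.25, 2.25, 0.25, 0.25, 1.
Right endpoints: -1.25, 1, 1.25, 1.5, 2.5.
r(-1.25) = -11.25, r(1) = 0, r(1.25) = -1.25, r(1.5) = -3, r(2.5) = -15.
Sum = Σ Δt_i · r(t_i).
Sum = -30.125.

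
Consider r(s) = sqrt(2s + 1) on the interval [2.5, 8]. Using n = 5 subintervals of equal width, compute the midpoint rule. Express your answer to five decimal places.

Δs = (8 − 2.5)/5 = 1.1.
Midpoints: 3.05, 4.15, 5.25, 6.35, 7.45.
r(3.05) ≈ 2.66458, r(4.15) ≈ 3.04959, r(5.25) ≈ 3.39116, r(6.35) ≈ 3.70135, r(7.45) ≈ 3.98748.
Sum = Δs · [r(3.05) + r(4.15) + r(5.25) + r(6.35) + r(7.45)].
Sum ≈ 18.47359.

18.47359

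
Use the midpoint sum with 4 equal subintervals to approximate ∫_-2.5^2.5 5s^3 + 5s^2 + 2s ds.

Δs = (2.5 − (-2.5))/4 = 1.25.
Midpoints: -1.875, -0.625, 0.625, 1.875.
f(-1.875) = -9795/512, f(-0.625) = -265/512, f(0.625) = 2265/512, f(1.875) = 27795/512.
Sum = Δs · [f(-1.875) + f(-0.625) + f(0.625) + f(1.875)].
Sum = 48.828125.

48.828125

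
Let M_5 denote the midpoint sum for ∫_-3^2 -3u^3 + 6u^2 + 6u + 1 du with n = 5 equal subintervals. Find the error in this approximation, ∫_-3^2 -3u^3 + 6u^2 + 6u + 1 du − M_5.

Exact integral: ∫_-3^2 f(u) du = 108.75.
M_5 = 104.375.
Error = 108.75 − 104.375 = 4.375.

4.375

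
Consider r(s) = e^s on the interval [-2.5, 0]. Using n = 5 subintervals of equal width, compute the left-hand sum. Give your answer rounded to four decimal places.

Δs = (0 − (-2.5))/5 = 0.5.
Left endpoints: -2.5, -2, -1.5, -1, -0.5.
r(-2.5) ≈ 0.0821, r(-2) ≈ 0.1353, r(-1.5) ≈ 0.2231, r(-1) ≈ 0.3679, r(-0.5) ≈ 0.6065.
Sum = Δs · [r(-2.5) + r(-2) + r(-1.5) + r(-1) + r(-0.5)].
Sum ≈ 0.7075.

0.7075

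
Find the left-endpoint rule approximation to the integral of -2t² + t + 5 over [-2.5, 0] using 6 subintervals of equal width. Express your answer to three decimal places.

Δt = (0 − (-2.5))/6 = 5/12.
Left endpoints: -2.5, -25/12, -5/3, -1.25, -5/6, -5/12.
f(-2.5) = -10, f(-25/12) = -415/72, f(-5/3) = -20/9, f(-1.25) = 0.625, f(-5/6) = 25/9, f(-5/12) = 305/72.
Sum = Δt · [f(-2.5) + f(-25/12) + f(-5/3) + ...].
Sum ≈ -4.311.

-4.311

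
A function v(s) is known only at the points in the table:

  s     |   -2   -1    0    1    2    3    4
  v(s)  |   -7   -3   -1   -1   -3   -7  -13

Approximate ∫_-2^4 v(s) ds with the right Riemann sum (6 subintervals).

-28

Δs = 1.
Sum = 1·[(-3) + (-1) + (-1) + (-3) + (-7) + (-13)] = -28.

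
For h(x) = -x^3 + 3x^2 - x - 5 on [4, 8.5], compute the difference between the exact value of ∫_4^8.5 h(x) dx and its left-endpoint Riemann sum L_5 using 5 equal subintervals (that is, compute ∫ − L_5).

Exact integral: ∫_4^8.5 h(x) dx = -741.515625.
L_5 = -577.44.
Error = -741.515625 − (-577.44) = -164.075625.

-164.075625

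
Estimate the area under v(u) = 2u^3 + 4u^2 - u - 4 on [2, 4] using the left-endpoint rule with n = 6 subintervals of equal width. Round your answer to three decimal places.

155.148

Δu = (4 − 2)/6 = 1/3.
Left endpoints: 2, 7/3, 8/3, 3, 10/3, 11/3.
v(2) = 26, v(7/3) = 1103/27, v(8/3) = 1612/27, v(3) = 83, v(10/3) = 3002/27, v(11/3) = 3907/27.
Sum = Δu · [v(2) + v(7/3) + v(8/3) + ...].
Sum ≈ 155.148.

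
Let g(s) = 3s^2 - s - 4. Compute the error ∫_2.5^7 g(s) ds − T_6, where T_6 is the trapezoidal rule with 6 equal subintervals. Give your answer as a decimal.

-1.265625

Exact integral: ∫_2.5^7 g(s) ds = 288.
T_6 = 289.265625.
Error = 288 − 289.265625 = -1.265625.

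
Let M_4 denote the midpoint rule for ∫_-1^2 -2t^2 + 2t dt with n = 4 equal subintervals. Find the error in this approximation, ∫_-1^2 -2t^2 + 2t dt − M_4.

-0.28125

Exact integral: ∫_-1^2 f(t) dt = -3.
M_4 = -2.71875.
Error = -3 − (-2.71875) = -0.28125.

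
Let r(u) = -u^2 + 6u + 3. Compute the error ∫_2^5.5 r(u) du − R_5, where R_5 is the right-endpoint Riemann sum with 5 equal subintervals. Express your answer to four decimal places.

2.1233

Exact integral: ∫_2^5.5 r(u) du ≈ 36.458333.
R_5 = 34.335.
Error ≈ 36.458333 − 34.335 ≈ 2.1233.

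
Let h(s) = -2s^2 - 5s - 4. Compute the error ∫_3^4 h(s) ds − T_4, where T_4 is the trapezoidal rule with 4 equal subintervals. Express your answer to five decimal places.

0.02083

Exact integral: ∫_3^4 h(s) ds ≈ -46.1666667.
T_4 = -46.1875.
Error ≈ -46.1666667 − (-46.1875) ≈ 0.02083.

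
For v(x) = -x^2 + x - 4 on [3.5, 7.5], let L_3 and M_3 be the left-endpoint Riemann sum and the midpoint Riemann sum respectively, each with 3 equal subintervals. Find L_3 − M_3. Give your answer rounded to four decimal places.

24.8889

L_3 ≈ -94.851852.
M_3 ≈ -119.740741.
L_3 − M_3 ≈ 24.8889.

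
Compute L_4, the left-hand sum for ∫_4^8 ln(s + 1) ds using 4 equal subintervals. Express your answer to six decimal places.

7.426549

Δs = (8 − 4)/4 = 1.
Left endpoints: 4, 5, 6, 7.
f(4) ≈ 1.609438, f(5) ≈ 1.791759, f(6) ≈ 1.945910, f(7) ≈ 2.079442.
Sum = Δs · [f(4) + f(5) + f(6) + f(7)].
Sum ≈ 7.426549.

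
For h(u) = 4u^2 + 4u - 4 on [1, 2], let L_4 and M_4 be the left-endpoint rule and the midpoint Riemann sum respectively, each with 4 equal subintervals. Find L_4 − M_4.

-1.9375

L_4 = 9.375.
M_4 = 11.3125.
L_4 − M_4 = -1.9375.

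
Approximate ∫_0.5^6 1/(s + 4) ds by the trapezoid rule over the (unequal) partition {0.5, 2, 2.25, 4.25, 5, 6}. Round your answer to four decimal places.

0.8064

Subinterval widths: 1.5, 0.25, 2, 0.75, 1.
f(0.5) = 2/9, f(2) = 1/6, f(2.25) = 0.16, f(4.25) = 4/33, f(5) = 1/9, f(6) = 0.1.
On each subinterval the trapezoid contributes (Δs_i/2)·[f(s_{i-1}) + f(s_i)].
Sum ≈ 0.8064.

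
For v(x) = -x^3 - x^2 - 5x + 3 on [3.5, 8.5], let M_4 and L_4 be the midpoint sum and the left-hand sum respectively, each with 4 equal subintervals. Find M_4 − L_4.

M_4 = -1580.546875.
L_4 = -1207.5.
M_4 − L_4 = -373.046875.

-373.046875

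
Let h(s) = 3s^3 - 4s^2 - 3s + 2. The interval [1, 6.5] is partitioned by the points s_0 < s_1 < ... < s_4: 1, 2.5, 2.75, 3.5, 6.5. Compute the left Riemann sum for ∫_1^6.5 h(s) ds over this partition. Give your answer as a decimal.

233.88671875

Subinterval widths: 1.5, 0.25, 0.75, 3.
Left endpoints: 1, 2.5, 2.75, 3.5.
h(1) = -2, h(2.5) = 16.375, h(2.75) = 25.890625, h(3.5) = 71.125.
Sum = Σ Δs_i · h(s_i).
Sum = 233.88671875.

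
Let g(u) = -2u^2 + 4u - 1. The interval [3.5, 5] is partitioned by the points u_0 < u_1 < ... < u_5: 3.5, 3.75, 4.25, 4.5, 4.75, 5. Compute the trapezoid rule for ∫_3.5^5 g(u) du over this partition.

Subinterval widths: 0.25, 0.5, 0.25, 0.25, 0.25.
g(3.5) = -11.5, g(3.75) = -14.125, g(4.25) = -20.125, g(4.5) = -23.5, g(4.75) = -27.125, g(5) = -31.
On each subinterval the trapezoid contributes (Δu_i/2)·[g(u_{i-1}) + g(u_i)].
Sum = -30.8125.

-30.8125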